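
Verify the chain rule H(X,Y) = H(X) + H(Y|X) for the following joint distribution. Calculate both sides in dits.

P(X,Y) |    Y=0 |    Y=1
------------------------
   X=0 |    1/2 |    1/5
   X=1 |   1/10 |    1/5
H(X,Y) = 0.5301, H(X) = 0.2653, H(Y|X) = 0.2648 (all in dits)

Chain rule: H(X,Y) = H(X) + H(Y|X)

Left side — joint entropy directly:
H(X,Y) = -Σ p(x,y) log p(x,y) = 0.5301 dits

Right side — compute H(Y|X) from the conditional distributions:
P(X) = (7/10, 3/10), so H(X) = 0.2653 dits
H(Y|X) = Σ_x P(X=x) · H(Y|X=x):
  P(Y|X=0) = (5/7, 2/7), H(Y|X=0) = 0.2598, weight P(X=0) = 7/10
  P(Y|X=1) = (1/3, 2/3), H(Y|X=1) = 0.2764, weight P(X=1) = 3/10
H(Y|X) = 0.2648 dits

H(X) + H(Y|X) = 0.2653 + 0.2648 = 0.5301 dits

Both sides equal 0.5301 dits. ✓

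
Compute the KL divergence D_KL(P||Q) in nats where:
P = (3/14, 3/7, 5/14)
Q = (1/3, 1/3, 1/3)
0.0377 nats

KL divergence: D_KL(P||Q) = Σ p(x) log(p(x)/q(x))

Computing term by term:
  x=0: 3/14 × log_e[(3/14)/(1/3)] = 3/14 × -0.4418 = -0.0947
  x=1: 3/7 × log_e[(3/7)/(1/3)] = 3/7 × 0.2513 = 0.1077
  x=2: 5/14 × log_e[(5/14)/(1/3)] = 5/14 × 0.0690 = 0.0246

D_KL(P||Q) = 0.0377 nats

Note: KL divergence is always non-negative and equals 0 iff P = Q.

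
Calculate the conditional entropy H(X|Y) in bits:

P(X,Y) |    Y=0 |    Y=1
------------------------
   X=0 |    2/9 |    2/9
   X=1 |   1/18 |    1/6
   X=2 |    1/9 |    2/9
1.4972 bits

Using the chain rule: H(X|Y) = H(X,Y) - H(Y)

First, compute H(X,Y) = 2.4613 bits

Marginal P(Y) = (7/18, 11/18)
H(Y) = 0.9641 bits

H(X|Y) = H(X,Y) - H(Y) = 2.4613 - 0.9641 = 1.4972 bits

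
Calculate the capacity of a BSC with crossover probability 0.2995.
0.1193 bits

For a binary symmetric channel (BSC) with error probability p:
Capacity C = 1 - H(p) bits per symbol

where H(p) = -p log₂(p) - (1-p) log₂(1-p) is the binary entropy function.

H(0.2995) = 0.8807 bits
C = 1 - 0.8807 = 0.1193 bits per symbol

This means we can reliably transmit up to 0.1193 bits of information per channel use.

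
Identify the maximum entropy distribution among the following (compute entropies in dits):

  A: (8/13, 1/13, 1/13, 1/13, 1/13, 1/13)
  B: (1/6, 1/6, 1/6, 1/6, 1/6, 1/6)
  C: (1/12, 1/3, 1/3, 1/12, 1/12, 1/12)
B

For a discrete distribution over n outcomes, entropy is maximized by the uniform distribution.

Computing entropies:
H(A) = 0.5582 dits
H(B) = 0.7782 dits
H(C) = 0.6778 dits

The uniform distribution (where all probabilities equal 1/6) achieves the maximum entropy of log_10(6) = 0.7782 dits.

Distribution B has the highest entropy.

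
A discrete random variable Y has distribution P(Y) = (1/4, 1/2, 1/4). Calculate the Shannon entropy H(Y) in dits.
0.4515 dits

Shannon entropy is H(X) = -Σ p(x) log p(x).

For P = (1/4, 1/2, 1/4):
H = -1/4 × log_10(1/4) -1/2 × log_10(1/2) -1/4 × log_10(1/4)
H = 0.4515 dits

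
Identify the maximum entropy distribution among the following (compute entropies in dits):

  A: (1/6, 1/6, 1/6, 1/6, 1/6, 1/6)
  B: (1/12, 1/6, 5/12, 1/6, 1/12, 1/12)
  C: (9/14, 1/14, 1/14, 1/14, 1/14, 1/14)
A

For a discrete distribution over n outcomes, entropy is maximized by the uniform distribution.

Computing entropies:
H(A) = 0.7782 dits
H(B) = 0.6876 dits
H(C) = 0.5327 dits

The uniform distribution (where all probabilities equal 1/6) achieves the maximum entropy of log_10(6) = 0.7782 dits.

Distribution A has the highest entropy.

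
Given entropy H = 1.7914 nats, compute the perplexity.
5.9978

Perplexity is e^H (or exp(H) for natural log).

H = 1.7914 nats
Perplexity = e^1.7914 = 5.9978

Interpretation: The model's uncertainty is equivalent to choosing uniformly among 6.0 options.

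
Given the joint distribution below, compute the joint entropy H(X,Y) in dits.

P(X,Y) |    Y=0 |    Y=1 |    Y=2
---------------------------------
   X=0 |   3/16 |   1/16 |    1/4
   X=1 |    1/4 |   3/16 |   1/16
0.7242 dits

Joint entropy is H(X,Y) = -Σ_{x,y} p(x,y) log p(x,y).

Summing over all non-zero entries:
H(X,Y) = -[3/16·log_10(3/16) + 1/16·log_10(1/16) + 1/4·log_10(1/4) + 1/4·log_10(1/4) + 3/16·log_10(3/16) + 1/16·log_10(1/16)]
H(X,Y) = 0.7242 dits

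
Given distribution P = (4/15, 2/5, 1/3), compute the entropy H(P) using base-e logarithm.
1.0852 nats

Shannon entropy is H(X) = -Σ p(x) log p(x).

For P = (4/15, 2/5, 1/3):
H = -4/15 × log_e(4/15) -2/5 × log_e(2/5) -1/3 × log_e(1/3)
H = 1.0852 nats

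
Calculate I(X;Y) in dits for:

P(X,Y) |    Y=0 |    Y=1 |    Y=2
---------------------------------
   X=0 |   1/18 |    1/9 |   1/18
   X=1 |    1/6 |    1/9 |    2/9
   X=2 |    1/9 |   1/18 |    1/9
0.0151 dits

Mutual information: I(X;Y) = H(X) + H(Y) - H(X,Y)

Marginals:
P(X) = (2/9, 1/2, 5/18), H(X) = 0.4502 dits
P(Y) = (1/3, 5/18, 7/18), H(Y) = 0.4731 dits

Joint entropy: H(X,Y) = 0.9082 dits

I(X;Y) = 0.4502 + 0.4731 - 0.9082 = 0.0151 dits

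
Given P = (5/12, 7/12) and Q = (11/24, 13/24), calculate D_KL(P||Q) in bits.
0.0051 bits

KL divergence: D_KL(P||Q) = Σ p(x) log(p(x)/q(x))

Computing term by term:
  x=0: 5/12 × log_2[(5/12)/(11/24)] = 5/12 × -0.1375 = -0.0573
  x=1: 7/12 × log_2[(7/12)/(13/24)] = 7/12 × 0.1069 = 0.0624

D_KL(P||Q) = 0.0051 bits

Note: KL divergence is always non-negative and equals 0 iff P = Q.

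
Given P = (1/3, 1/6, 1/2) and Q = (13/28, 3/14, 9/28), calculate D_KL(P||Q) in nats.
0.0686 nats

KL divergence: D_KL(P||Q) = Σ p(x) log(p(x)/q(x))

Computing term by term:
  x=0: 1/3 × log_e[(1/3)/(13/28)] = 1/3 × -0.3314 = -0.1105
  x=1: 1/6 × log_e[(1/6)/(3/14)] = 1/6 × -0.2513 = -0.0419
  x=2: 1/2 × log_e[(1/2)/(9/28)] = 1/2 × 0.4418 = 0.2209

D_KL(P||Q) = 0.0686 nats

Note: KL divergence is always non-negative and equals 0 iff P = Q.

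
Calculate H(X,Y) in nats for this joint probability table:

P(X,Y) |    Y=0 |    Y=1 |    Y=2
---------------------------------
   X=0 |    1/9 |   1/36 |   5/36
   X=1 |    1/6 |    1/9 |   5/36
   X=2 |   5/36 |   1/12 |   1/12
2.1231 nats

Joint entropy is H(X,Y) = -Σ_{x,y} p(x,y) log p(x,y).

Summing over all non-zero entries:
H(X,Y) = -[1/9·log_e(1/9) + 1/36·log_e(1/36) + 5/36·log_e(5/36) + 1/6·log_e(1/6) + 1/9·log_e(1/9) + 5/36·log_e(5/36) + 5/36·log_e(5/36) + 1/12·log_e(1/12) + 1/12·log_e(1/12)]
H(X,Y) = 2.1231 nats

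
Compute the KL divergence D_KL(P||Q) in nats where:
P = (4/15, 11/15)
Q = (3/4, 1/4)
0.5134 nats

KL divergence: D_KL(P||Q) = Σ p(x) log(p(x)/q(x))

Computing term by term:
  x=0: 4/15 × log_e[(4/15)/(3/4)] = 4/15 × -1.0341 = -0.2758
  x=1: 11/15 × log_e[(11/15)/(1/4)] = 11/15 × 1.0761 = 0.7892

D_KL(P||Q) = 0.5134 nats

Note: KL divergence is always non-negative and equals 0 iff P = Q.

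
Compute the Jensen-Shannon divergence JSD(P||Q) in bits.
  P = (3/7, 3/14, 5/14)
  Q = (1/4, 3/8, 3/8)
0.0333 bits

Jensen-Shannon divergence is:
JSD(P||Q) = 0.5 × D_KL(P||M) + 0.5 × D_KL(Q||M)
where M = 0.5 × (P + Q) is the mixture distribution.

M = 0.5 × (3/7, 3/14, 5/14) + 0.5 × (1/4, 3/8, 3/8) = (0.339286, 0.294643, 0.366071)

D_KL(P||M) = 0.0333 bits
D_KL(Q||M) = 0.0334 bits

JSD(P||Q) = 0.5 × 0.0333 + 0.5 × 0.0334 = 0.0333 bits

Unlike KL divergence, JSD is symmetric and bounded: 0 ≤ JSD ≤ log(2).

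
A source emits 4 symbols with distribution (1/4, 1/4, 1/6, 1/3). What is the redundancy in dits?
0.0123 dits

Redundancy measures how far a source is from maximum entropy:
R = H_max - H(X)

Maximum entropy for 4 symbols: H_max = log_10(4) = 0.6021 dits
Actual entropy: H(X) = 0.5898 dits
Redundancy: R = 0.6021 - 0.5898 = 0.0123 dits

This redundancy represents potential for compression: the source could be compressed by 0.0123 dits per symbol.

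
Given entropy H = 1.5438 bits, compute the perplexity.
2.9156

Perplexity is 2^H (or exp(H) for natural log).

H = 1.5438 bits
Perplexity = 2^1.5438 = 2.9156

Interpretation: The model's uncertainty is equivalent to choosing uniformly among 2.9 options.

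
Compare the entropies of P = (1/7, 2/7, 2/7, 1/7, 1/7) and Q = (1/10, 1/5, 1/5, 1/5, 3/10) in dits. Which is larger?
Q

Computing entropies in dits:
H(P) = 0.6731
H(Q) = 0.6762

Distribution Q has higher entropy.

Intuition: The distribution closer to uniform (more spread out) has higher entropy.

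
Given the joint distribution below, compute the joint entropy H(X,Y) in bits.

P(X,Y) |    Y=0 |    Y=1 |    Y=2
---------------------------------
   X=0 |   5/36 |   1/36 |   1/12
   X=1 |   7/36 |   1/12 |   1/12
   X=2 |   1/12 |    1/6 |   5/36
3.0199 bits

Joint entropy is H(X,Y) = -Σ_{x,y} p(x,y) log p(x,y).

Summing over all non-zero entries:
H(X,Y) = -[5/36·log_2(5/36) + 1/36·log_2(1/36) + 1/12·log_2(1/12) + 7/36·log_2(7/36) + 1/12·log_2(1/12) + 1/12·log_2(1/12) + 1/12·log_2(1/12) + 1/6·log_2(1/6) + 5/36·log_2(5/36)]
H(X,Y) = 3.0199 bits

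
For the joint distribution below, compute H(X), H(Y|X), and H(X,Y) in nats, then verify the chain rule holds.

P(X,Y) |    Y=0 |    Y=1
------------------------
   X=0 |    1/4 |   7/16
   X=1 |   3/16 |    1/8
H(X,Y) = 1.2820, H(X) = 0.6211, H(Y|X) = 0.6610 (all in nats)

Chain rule: H(X,Y) = H(X) + H(Y|X)

Left side — joint entropy directly:
H(X,Y) = -Σ p(x,y) log p(x,y) = 1.2820 nats

Right side — compute H(Y|X) from the conditional distributions:
P(X) = (11/16, 5/16), so H(X) = 0.6211 nats
H(Y|X) = Σ_x P(X=x) · H(Y|X=x):
  P(Y|X=0) = (4/11, 7/11), H(Y|X=0) = 0.6555, weight P(X=0) = 11/16
  P(Y|X=1) = (3/5, 2/5), H(Y|X=1) = 0.6730, weight P(X=1) = 5/16
H(Y|X) = 0.6610 nats

H(X) + H(Y|X) = 0.6211 + 0.6610 = 1.2820 nats

Both sides equal 1.2820 nats. ✓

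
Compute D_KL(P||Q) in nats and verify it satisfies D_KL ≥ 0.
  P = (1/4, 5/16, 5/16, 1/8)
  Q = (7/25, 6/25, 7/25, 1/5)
0.0297 nats

KL divergence satisfies the Gibbs inequality: D_KL(P||Q) ≥ 0 for all distributions P, Q.

D_KL(P||Q) = Σ p(x) log(p(x)/q(x))
Term by term:
  x=0: 1/4 × log_e[(1/4)/(7/25)] = -0.0283
  x=1: 5/16 × log_e[(5/16)/(6/25)] = 0.0825
  x=2: 5/16 × log_e[(5/16)/(7/25)] = 0.0343
  x=3: 1/8 × log_e[(1/8)/(1/5)] = -0.0588
D_KL(P||Q) = 0.0297 nats

D_KL(P||Q) = 0.0297 ≥ 0 ✓

This non-negativity is a fundamental property: relative entropy cannot be negative because it measures how different Q is from P.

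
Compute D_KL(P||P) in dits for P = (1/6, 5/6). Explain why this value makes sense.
0.0000 dits

KL divergence satisfies the Gibbs inequality: D_KL(P||Q) ≥ 0 for all distributions P, Q.

D_KL(P||Q) = Σ p(x) log(p(x)/q(x))
Each term is p(x) × log_10(p(x)/p(x)) = p(x) × log_10(1) = 0, so the sum is 0.
D_KL(P||Q) = 0.0000 dits

When P = Q, the KL divergence is exactly 0, as there is no 'divergence' between identical distributions.

This non-negativity is a fundamental property: relative entropy cannot be negative because it measures how different Q is from P.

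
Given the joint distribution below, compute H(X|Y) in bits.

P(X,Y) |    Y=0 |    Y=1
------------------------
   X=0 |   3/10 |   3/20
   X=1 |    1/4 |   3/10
0.9599 bits

Using the chain rule: H(X|Y) = H(X,Y) - H(Y)

First, compute H(X,Y) = 1.9527 bits

Marginal P(Y) = (11/20, 9/20)
H(Y) = 0.9928 bits

H(X|Y) = H(X,Y) - H(Y) = 1.9527 - 0.9928 = 0.9599 bits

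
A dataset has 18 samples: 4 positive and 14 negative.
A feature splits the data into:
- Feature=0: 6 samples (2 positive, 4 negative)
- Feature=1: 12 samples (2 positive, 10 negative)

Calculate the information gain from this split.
0.0248 bits

Information Gain = H(Y) - H(Y|Feature)

Before split:
P(positive) = 4/18 = 0.2222
H(Y) = 0.7642 bits

After split:
Feature=0: H = 0.9183 bits (weight = 6/18)
Feature=1: H = 0.6500 bits (weight = 12/18)
H(Y|Feature) = (6/18)×0.9183 + (12/18)×0.6500 = 0.7394 bits

Information Gain = 0.7642 - 0.7394 = 0.0248 bits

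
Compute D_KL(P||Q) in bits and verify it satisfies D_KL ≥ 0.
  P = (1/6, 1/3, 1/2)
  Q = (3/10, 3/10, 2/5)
0.0703 bits

KL divergence satisfies the Gibbs inequality: D_KL(P||Q) ≥ 0 for all distributions P, Q.

D_KL(P||Q) = Σ p(x) log(p(x)/q(x))
Term by term:
  x=0: 1/6 × log_2[(1/6)/(3/10)] = -0.1413
  x=1: 1/3 × log_2[(1/3)/(3/10)] = 0.0507
  x=2: 1/2 × log_2[(1/2)/(2/5)] = 0.1610
D_KL(P||Q) = 0.0703 bits

D_KL(P||Q) = 0.0703 ≥ 0 ✓

This non-negativity is a fundamental property: relative entropy cannot be negative because it measures how different Q is from P.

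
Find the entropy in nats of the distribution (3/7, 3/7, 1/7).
1.0042 nats

Shannon entropy is H(X) = -Σ p(x) log p(x).

For P = (3/7, 3/7, 1/7):
H = -3/7 × log_e(3/7) -3/7 × log_e(3/7) -1/7 × log_e(1/7)
H = 1.0042 nats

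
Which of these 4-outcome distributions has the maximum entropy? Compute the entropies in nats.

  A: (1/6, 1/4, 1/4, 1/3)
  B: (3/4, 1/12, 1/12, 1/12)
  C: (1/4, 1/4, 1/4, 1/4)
C

For a discrete distribution over n outcomes, entropy is maximized by the uniform distribution.

Computing entropies:
H(A) = 1.3580 nats
H(B) = 0.8370 nats
H(C) = 1.3863 nats

The uniform distribution (where all probabilities equal 1/4) achieves the maximum entropy of log_e(4) = 1.3863 nats.

Distribution C has the highest entropy.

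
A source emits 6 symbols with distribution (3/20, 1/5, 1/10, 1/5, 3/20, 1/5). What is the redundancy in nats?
0.0267 nats

Redundancy measures how far a source is from maximum entropy:
R = H_max - H(X)

Maximum entropy for 6 symbols: H_max = log_e(6) = 1.7918 nats
Actual entropy: H(X) = 1.7651 nats
Redundancy: R = 1.7918 - 1.7651 = 0.0267 nats

This redundancy represents potential for compression: the source could be compressed by 0.0267 nats per symbol.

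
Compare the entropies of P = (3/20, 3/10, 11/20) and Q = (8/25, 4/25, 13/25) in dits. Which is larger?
Q

Computing entropies in dits:
H(P) = 0.4233
H(Q) = 0.4334

Distribution Q has higher entropy.

Intuition: The distribution closer to uniform (more spread out) has higher entropy.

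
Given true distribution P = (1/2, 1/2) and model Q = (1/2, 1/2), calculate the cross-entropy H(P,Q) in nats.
0.6931 nats

Cross-entropy: H(P,Q) = -Σ p(x) log q(x)

Alternatively: H(P,Q) = H(P) + D_KL(P||Q)
H(P) = 0.6931 nats
D_KL(P||Q) = 0.0000 nats

H(P,Q) = 0.6931 + 0.0000 = 0.6931 nats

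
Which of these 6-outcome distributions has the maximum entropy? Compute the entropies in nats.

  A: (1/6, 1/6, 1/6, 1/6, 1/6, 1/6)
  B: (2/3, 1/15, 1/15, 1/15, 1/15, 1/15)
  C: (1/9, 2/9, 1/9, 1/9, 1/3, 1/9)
A

For a discrete distribution over n outcomes, entropy is maximized by the uniform distribution.

Computing entropies:
H(A) = 1.7918 nats
H(B) = 1.1730 nats
H(C) = 1.6770 nats

The uniform distribution (where all probabilities equal 1/6) achieves the maximum entropy of log_e(6) = 1.7918 nats.

Distribution A has the highest entropy.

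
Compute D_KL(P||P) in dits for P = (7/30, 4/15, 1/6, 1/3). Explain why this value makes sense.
0.0000 dits

KL divergence satisfies the Gibbs inequality: D_KL(P||Q) ≥ 0 for all distributions P, Q.

D_KL(P||Q) = Σ p(x) log(p(x)/q(x))
Each term is p(x) × log_10(p(x)/p(x)) = p(x) × log_10(1) = 0, so the sum is 0.
D_KL(P||Q) = 0.0000 dits

When P = Q, the KL divergence is exactly 0, as there is no 'divergence' between identical distributions.

This non-negativity is a fundamental property: relative entropy cannot be negative because it measures how different Q is from P.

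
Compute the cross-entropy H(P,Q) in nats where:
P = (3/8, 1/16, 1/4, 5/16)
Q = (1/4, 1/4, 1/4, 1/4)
1.3863 nats

Cross-entropy: H(P,Q) = -Σ p(x) log q(x)

Alternatively: H(P,Q) = H(P) + D_KL(P||Q)
H(P) = 1.2512 nats
D_KL(P||Q) = 0.1351 nats

H(P,Q) = 1.2512 + 0.1351 = 1.3863 nats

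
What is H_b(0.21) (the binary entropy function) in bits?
0.7415 bits

The binary entropy function is:
H(p) = -p log(p) - (1-p) log(1-p)

H(0.21) = -0.21 × log_2(0.21) - 0.79 × log_2(0.79)
H(0.21) = 0.7415 bits

Note: Binary entropy is maximized at p=0.5 (H=1 bit) and minimized at p=0 or p=1 (H=0).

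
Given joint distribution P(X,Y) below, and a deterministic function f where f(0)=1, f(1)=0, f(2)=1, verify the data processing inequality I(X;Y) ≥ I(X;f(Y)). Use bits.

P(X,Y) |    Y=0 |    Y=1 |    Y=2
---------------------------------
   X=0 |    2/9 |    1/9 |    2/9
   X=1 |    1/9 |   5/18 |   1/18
I(X;Y) = 0.1488, I(X;f(Y)) = 0.1388, inequality holds: 0.1488 ≥ 0.1388

Data Processing Inequality: For any Markov chain X → Y → Z, we have I(X;Y) ≥ I(X;Z).

Here Z = f(Y) is a deterministic function of Y, forming X → Y → Z.

Original I(X;Y) = 0.1488 bits

After applying f:
P(X,Z) where Z=f(Y):
- P(X,Z=0) = P(X,Y=1)
- P(X,Z=1) = P(X,Y=0) + P(X,Y=2)

I(X;Z) = I(X;f(Y)) = 0.1388 bits

Verification: 0.1488 ≥ 0.1388 ✓

Information cannot be created by processing; the function f can only lose information about X.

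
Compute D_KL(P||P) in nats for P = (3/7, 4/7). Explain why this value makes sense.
0.0000 nats

KL divergence satisfies the Gibbs inequality: D_KL(P||Q) ≥ 0 for all distributions P, Q.

D_KL(P||Q) = Σ p(x) log(p(x)/q(x))
Each term is p(x) × log_e(p(x)/p(x)) = p(x) × log_e(1) = 0, so the sum is 0.
D_KL(P||Q) = 0.0000 nats

When P = Q, the KL divergence is exactly 0, as there is no 'divergence' between identical distributions.

This non-negativity is a fundamental property: relative entropy cannot be negative because it measures how different Q is from P.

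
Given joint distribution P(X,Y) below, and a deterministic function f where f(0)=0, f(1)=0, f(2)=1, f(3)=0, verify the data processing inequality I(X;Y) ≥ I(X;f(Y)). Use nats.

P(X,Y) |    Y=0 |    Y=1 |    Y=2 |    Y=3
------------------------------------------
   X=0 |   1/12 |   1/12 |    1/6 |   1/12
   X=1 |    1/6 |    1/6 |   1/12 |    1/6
I(X;Y) = 0.0427, I(X;f(Y)) = 0.0427, inequality holds: 0.0427 ≥ 0.0427

Data Processing Inequality: For any Markov chain X → Y → Z, we have I(X;Y) ≥ I(X;Z).

Here Z = f(Y) is a deterministic function of Y, forming X → Y → Z.

Original I(X;Y) = 0.0427 nats

After applying f:
P(X,Z) where Z=f(Y):
- P(X,Z=0) = P(X,Y=0) + P(X,Y=1) + P(X,Y=3)
- P(X,Z=1) = P(X,Y=2)

I(X;Z) = I(X;f(Y)) = 0.0427 nats

Verification: 0.0427 ≥ 0.0427 ✓

Information cannot be created by processing; the function f can only lose information about X.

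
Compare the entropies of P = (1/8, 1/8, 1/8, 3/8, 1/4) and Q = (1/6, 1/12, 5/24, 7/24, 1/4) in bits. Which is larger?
Q

Computing entropies in bits:
H(P) = 2.1556
H(Q) = 2.2195

Distribution Q has higher entropy.

Intuition: The distribution closer to uniform (more spread out) has higher entropy.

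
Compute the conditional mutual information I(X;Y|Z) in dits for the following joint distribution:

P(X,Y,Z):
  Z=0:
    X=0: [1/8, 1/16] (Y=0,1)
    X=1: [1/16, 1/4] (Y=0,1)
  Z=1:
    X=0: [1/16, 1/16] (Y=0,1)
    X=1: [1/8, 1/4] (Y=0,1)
0.0263 dits

Conditional mutual information: I(X;Y|Z) = H(X|Z) + H(Y|Z) - H(X,Y|Z)

H(Z) = 0.3010
H(X,Z) = 0.5668 → H(X|Z) = 0.2658
H(Y,Z) = 0.5883 → H(Y|Z) = 0.2873
H(X,Y,Z) = 0.8278 → H(X,Y|Z) = 0.5268

I(X;Y|Z) = 0.2658 + 0.2873 - 0.5268 = 0.0263 dits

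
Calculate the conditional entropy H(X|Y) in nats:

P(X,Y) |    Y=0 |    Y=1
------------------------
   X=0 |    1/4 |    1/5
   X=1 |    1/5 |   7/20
0.6696 nats

Using the chain rule: H(X|Y) = H(X,Y) - H(Y)

First, compute H(X,Y) = 1.3578 nats

Marginal P(Y) = (9/20, 11/20)
H(Y) = 0.6881 nats

H(X|Y) = H(X,Y) - H(Y) = 1.3578 - 0.6881 = 0.6696 nats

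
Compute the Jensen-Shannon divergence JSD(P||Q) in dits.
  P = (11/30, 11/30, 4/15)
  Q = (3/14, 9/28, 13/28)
0.0106 dits

Jensen-Shannon divergence is:
JSD(P||Q) = 0.5 × D_KL(P||M) + 0.5 × D_KL(Q||M)
where M = 0.5 × (P + Q) is the mixture distribution.

M = 0.5 × (11/30, 11/30, 4/15) + 0.5 × (3/14, 9/28, 13/28) = (0.290476, 0.344048, 0.365476)

D_KL(P||M) = 0.0107 dits
D_KL(Q||M) = 0.0104 dits

JSD(P||Q) = 0.5 × 0.0107 + 0.5 × 0.0104 = 0.0106 dits

Unlike KL divergence, JSD is symmetric and bounded: 0 ≤ JSD ≤ log(2).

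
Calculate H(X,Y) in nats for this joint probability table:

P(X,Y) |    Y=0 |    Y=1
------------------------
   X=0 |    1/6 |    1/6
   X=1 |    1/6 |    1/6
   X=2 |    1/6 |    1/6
1.7918 nats

Joint entropy is H(X,Y) = -Σ_{x,y} p(x,y) log p(x,y).

Summing over all non-zero entries:
H(X,Y) = -[1/6·log_e(1/6) + 1/6·log_e(1/6) + 1/6·log_e(1/6) + 1/6·log_e(1/6) + 1/6·log_e(1/6) + 1/6·log_e(1/6)]
H(X,Y) = 1.7918 nats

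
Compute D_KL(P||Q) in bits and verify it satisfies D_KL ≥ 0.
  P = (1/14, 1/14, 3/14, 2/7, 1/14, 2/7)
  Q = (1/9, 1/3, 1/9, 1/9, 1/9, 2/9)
0.4461 bits

KL divergence satisfies the Gibbs inequality: D_KL(P||Q) ≥ 0 for all distributions P, Q.

D_KL(P||Q) = Σ p(x) log(p(x)/q(x))
Term by term:
  x=0: 1/14 × log_2[(1/14)/(1/9)] = -0.0455
  x=1: 1/14 × log_2[(1/14)/(1/3)] = -0.1587
  x=2: 3/14 × log_2[(3/14)/(1/9)] = 0.2030
  x=3: 2/7 × log_2[(2/7)/(1/9)] = 0.3893
  x=4: 1/14 × log_2[(1/14)/(1/9)] = -0.0455
  x=5: 2/7 × log_2[(2/7)/(2/9)] = 0.1036
D_KL(P||Q) = 0.4461 bits

D_KL(P||Q) = 0.4461 ≥ 0 ✓

This non-negativity is a fundamental property: relative entropy cannot be negative because it measures how different Q is from P.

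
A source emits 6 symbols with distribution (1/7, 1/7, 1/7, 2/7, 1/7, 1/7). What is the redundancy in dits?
0.0191 dits

Redundancy measures how far a source is from maximum entropy:
R = H_max - H(X)

Maximum entropy for 6 symbols: H_max = log_10(6) = 0.7782 dits
Actual entropy: H(X) = 0.7591 dits
Redundancy: R = 0.7782 - 0.7591 = 0.0191 dits

This redundancy represents potential for compression: the source could be compressed by 0.0191 dits per symbol.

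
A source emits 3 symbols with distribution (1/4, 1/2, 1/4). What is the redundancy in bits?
0.0850 bits

Redundancy measures how far a source is from maximum entropy:
R = H_max - H(X)

Maximum entropy for 3 symbols: H_max = log_2(3) = 1.5850 bits
Actual entropy: H(X) = 1.5000 bits
Redundancy: R = 1.5850 - 1.5000 = 0.0850 bits

This redundancy represents potential for compression: the source could be compressed by 0.0850 bits per symbol.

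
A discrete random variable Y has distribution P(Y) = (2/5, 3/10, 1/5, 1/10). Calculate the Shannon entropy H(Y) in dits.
0.5558 dits

Shannon entropy is H(X) = -Σ p(x) log p(x).

For P = (2/5, 3/10, 1/5, 1/10):
H = -2/5 × log_10(2/5) -3/10 × log_10(3/10) -1/5 × log_10(1/5) -1/10 × log_10(1/10)
H = 0.5558 dits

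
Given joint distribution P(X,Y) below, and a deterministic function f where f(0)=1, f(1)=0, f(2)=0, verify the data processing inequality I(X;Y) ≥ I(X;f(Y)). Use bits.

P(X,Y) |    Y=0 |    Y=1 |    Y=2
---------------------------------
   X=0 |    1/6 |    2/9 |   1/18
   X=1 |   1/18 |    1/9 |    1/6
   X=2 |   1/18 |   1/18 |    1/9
I(X;Y) = 0.1271, I(X;f(Y)) = 0.0313, inequality holds: 0.1271 ≥ 0.0313

Data Processing Inequality: For any Markov chain X → Y → Z, we have I(X;Y) ≥ I(X;Z).

Here Z = f(Y) is a deterministic function of Y, forming X → Y → Z.

Original I(X;Y) = 0.1271 bits

After applying f:
P(X,Z) where Z=f(Y):
- P(X,Z=0) = P(X,Y=1) + P(X,Y=2)
- P(X,Z=1) = P(X,Y=0)

I(X;Z) = I(X;f(Y)) = 0.0313 bits

Verification: 0.1271 ≥ 0.0313 ✓

Information cannot be created by processing; the function f can only lose information about X.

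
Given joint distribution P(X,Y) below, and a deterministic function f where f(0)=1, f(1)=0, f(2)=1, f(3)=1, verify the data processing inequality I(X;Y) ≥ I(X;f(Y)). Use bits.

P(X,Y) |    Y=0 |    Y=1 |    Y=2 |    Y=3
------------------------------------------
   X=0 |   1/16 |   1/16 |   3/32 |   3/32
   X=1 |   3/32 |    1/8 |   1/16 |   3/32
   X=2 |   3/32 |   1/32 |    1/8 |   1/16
I(X;Y) = 0.0667, I(X;f(Y)) = 0.0414, inequality holds: 0.0667 ≥ 0.0414

Data Processing Inequality: For any Markov chain X → Y → Z, we have I(X;Y) ≥ I(X;Z).

Here Z = f(Y) is a deterministic function of Y, forming X → Y → Z.

Original I(X;Y) = 0.0667 bits

After applying f:
P(X,Z) where Z=f(Y):
- P(X,Z=0) = P(X,Y=1)
- P(X,Z=1) = P(X,Y=0) + P(X,Y=2) + P(X,Y=3)

I(X;Z) = I(X;f(Y)) = 0.0414 bits

Verification: 0.0667 ≥ 0.0414 ✓

Information cannot be created by processing; the function f can only lose information about X.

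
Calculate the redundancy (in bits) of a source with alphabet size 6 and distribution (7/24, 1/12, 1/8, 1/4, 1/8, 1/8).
0.1427 bits

Redundancy measures how far a source is from maximum entropy:
R = H_max - H(X)

Maximum entropy for 6 symbols: H_max = log_2(6) = 2.5850 bits
Actual entropy: H(X) = 2.4422 bits
Redundancy: R = 2.5850 - 2.4422 = 0.1427 bits

This redundancy represents potential for compression: the source could be compressed by 0.1427 bits per symbol.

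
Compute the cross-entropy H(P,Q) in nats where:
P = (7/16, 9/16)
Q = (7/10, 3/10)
0.8333 nats

Cross-entropy: H(P,Q) = -Σ p(x) log q(x)

Alternatively: H(P,Q) = H(P) + D_KL(P||Q)
H(P) = 0.6853 nats
D_KL(P||Q) = 0.1480 nats

H(P,Q) = 0.6853 + 0.1480 = 0.8333 nats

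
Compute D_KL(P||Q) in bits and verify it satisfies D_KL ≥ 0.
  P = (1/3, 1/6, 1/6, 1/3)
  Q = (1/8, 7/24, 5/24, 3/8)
0.2268 bits

KL divergence satisfies the Gibbs inequality: D_KL(P||Q) ≥ 0 for all distributions P, Q.

D_KL(P||Q) = Σ p(x) log(p(x)/q(x))
Term by term:
  x=0: 1/3 × log_2[(1/3)/(1/8)] = 0.4717
  x=1: 1/6 × log_2[(1/6)/(7/24)] = -0.1346
  x=2: 1/6 × log_2[(1/6)/(5/24)] = -0.0537
  x=3: 1/3 × log_2[(1/3)/(3/8)] = -0.0566
D_KL(P||Q) = 0.2268 bits

D_KL(P||Q) = 0.2268 ≥ 0 ✓

This non-negativity is a fundamental property: relative entropy cannot be negative because it measures how different Q is from P.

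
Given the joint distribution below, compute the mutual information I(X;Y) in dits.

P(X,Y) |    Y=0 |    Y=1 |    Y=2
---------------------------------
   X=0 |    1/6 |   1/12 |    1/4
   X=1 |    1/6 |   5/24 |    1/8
0.0212 dits

Mutual information: I(X;Y) = H(X) + H(Y) - H(X,Y)

Marginals:
P(X) = (1/2, 1/2), H(X) = 0.3010 dits
P(Y) = (1/3, 7/24, 3/8), H(Y) = 0.4749 dits

Joint entropy: H(X,Y) = 0.7546 dits

I(X;Y) = 0.3010 + 0.4749 - 0.7546 = 0.0212 dits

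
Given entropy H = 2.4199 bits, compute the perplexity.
5.3513

Perplexity is 2^H (or exp(H) for natural log).

H = 2.4199 bits
Perplexity = 2^2.4199 = 5.3513

Interpretation: The model's uncertainty is equivalent to choosing uniformly among 5.4 options.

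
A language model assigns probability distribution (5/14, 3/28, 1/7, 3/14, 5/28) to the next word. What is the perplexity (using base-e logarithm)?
4.5848

Perplexity is e^H (or exp(H) for natural log).

First, H = -Σ p log p = 1.5228 nats
Perplexity = e^1.5228 = 4.5848

Interpretation: The model's uncertainty is equivalent to choosing uniformly among 4.6 options.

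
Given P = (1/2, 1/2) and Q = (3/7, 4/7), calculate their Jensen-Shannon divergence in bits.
0.0037 bits

Jensen-Shannon divergence is:
JSD(P||Q) = 0.5 × D_KL(P||M) + 0.5 × D_KL(Q||M)
where M = 0.5 × (P + Q) is the mixture distribution.

M = 0.5 × (1/2, 1/2) + 0.5 × (3/7, 4/7) = (13/28, 15/28)

D_KL(P||M) = 0.0037 bits
D_KL(Q||M) = 0.0037 bits

JSD(P||Q) = 0.5 × 0.0037 + 0.5 × 0.0037 = 0.0037 bits

Unlike KL divergence, JSD is symmetric and bounded: 0 ≤ JSD ≤ log(2).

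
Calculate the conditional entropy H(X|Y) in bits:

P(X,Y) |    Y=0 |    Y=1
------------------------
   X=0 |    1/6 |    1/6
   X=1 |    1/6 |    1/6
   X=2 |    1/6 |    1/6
1.5850 bits

Using the chain rule: H(X|Y) = H(X,Y) - H(Y)

First, compute H(X,Y) = 2.5850 bits

Marginal P(Y) = (1/2, 1/2)
H(Y) = 1.0000 bits

H(X|Y) = H(X,Y) - H(Y) = 2.5850 - 1.0000 = 1.5850 bits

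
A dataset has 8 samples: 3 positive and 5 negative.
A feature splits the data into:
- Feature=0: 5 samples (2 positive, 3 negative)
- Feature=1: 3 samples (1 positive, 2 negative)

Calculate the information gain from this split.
0.0032 bits

Information Gain = H(Y) - H(Y|Feature)

Before split:
P(positive) = 3/8 = 0.3750
H(Y) = 0.9544 bits

After split:
Feature=0: H = 0.9710 bits (weight = 5/8)
Feature=1: H = 0.9183 bits (weight = 3/8)
H(Y|Feature) = (5/8)×0.9710 + (3/8)×0.9183 = 0.9512 bits

Information Gain = 0.9544 - 0.9512 = 0.0032 bits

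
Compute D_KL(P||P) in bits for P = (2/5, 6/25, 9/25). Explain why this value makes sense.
0.0000 bits

KL divergence satisfies the Gibbs inequality: D_KL(P||Q) ≥ 0 for all distributions P, Q.

D_KL(P||Q) = Σ p(x) log(p(x)/q(x))
Each term is p(x) × log_2(p(x)/p(x)) = p(x) × log_2(1) = 0, so the sum is 0.
D_KL(P||Q) = 0.0000 bits

When P = Q, the KL divergence is exactly 0, as there is no 'divergence' between identical distributions.

This non-negativity is a fundamental property: relative entropy cannot be negative because it measures how different Q is from P.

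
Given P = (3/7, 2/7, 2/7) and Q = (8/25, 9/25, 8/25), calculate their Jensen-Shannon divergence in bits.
0.0095 bits

Jensen-Shannon divergence is:
JSD(P||Q) = 0.5 × D_KL(P||M) + 0.5 × D_KL(Q||M)
where M = 0.5 × (P + Q) is the mixture distribution.

M = 0.5 × (3/7, 2/7, 2/7) + 0.5 × (8/25, 9/25, 8/25) = (0.374286, 0.322857, 0.302857)

D_KL(P||M) = 0.0093 bits
D_KL(Q||M) = 0.0096 bits

JSD(P||Q) = 0.5 × 0.0093 + 0.5 × 0.0096 = 0.0095 bits

Unlike KL divergence, JSD is symmetric and bounded: 0 ≤ JSD ≤ log(2).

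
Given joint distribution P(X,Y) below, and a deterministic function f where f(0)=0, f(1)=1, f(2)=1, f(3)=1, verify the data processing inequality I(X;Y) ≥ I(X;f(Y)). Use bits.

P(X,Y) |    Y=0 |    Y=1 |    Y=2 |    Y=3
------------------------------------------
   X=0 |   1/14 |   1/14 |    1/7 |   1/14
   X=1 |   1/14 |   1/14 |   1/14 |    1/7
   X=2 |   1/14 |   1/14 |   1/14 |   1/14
I(X;Y) = 0.0410, I(X;f(Y)) = 0.0021, inequality holds: 0.0410 ≥ 0.0021

Data Processing Inequality: For any Markov chain X → Y → Z, we have I(X;Y) ≥ I(X;Z).

Here Z = f(Y) is a deterministic function of Y, forming X → Y → Z.

Original I(X;Y) = 0.0410 bits

After applying f:
P(X,Z) where Z=f(Y):
- P(X,Z=0) = P(X,Y=0)
- P(X,Z=1) = P(X,Y=1) + P(X,Y=2) + P(X,Y=3)

I(X;Z) = I(X;f(Y)) = 0.0021 bits

Verification: 0.0410 ≥ 0.0021 ✓

Information cannot be created by processing; the function f can only lose information about X.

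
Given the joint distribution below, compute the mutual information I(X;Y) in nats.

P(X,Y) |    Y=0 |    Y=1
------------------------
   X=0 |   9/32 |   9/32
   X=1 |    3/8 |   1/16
0.0742 nats

Mutual information: I(X;Y) = H(X) + H(Y) - H(X,Y)

Marginals:
P(X) = (9/16, 7/16), H(X) = 0.6853 nats
P(Y) = (21/32, 11/32), H(Y) = 0.6435 nats

Joint entropy: H(X,Y) = 1.2546 nats

I(X;Y) = 0.6853 + 0.6435 - 1.2546 = 0.0742 nats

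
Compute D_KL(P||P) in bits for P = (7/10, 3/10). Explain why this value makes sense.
0.0000 bits

KL divergence satisfies the Gibbs inequality: D_KL(P||Q) ≥ 0 for all distributions P, Q.

D_KL(P||Q) = Σ p(x) log(p(x)/q(x))
Each term is p(x) × log_2(p(x)/p(x)) = p(x) × log_2(1) = 0, so the sum is 0.
D_KL(P||Q) = 0.0000 bits

When P = Q, the KL divergence is exactly 0, as there is no 'divergence' between identical distributions.

This non-negativity is a fundamental property: relative entropy cannot be negative because it measures how different Q is from P.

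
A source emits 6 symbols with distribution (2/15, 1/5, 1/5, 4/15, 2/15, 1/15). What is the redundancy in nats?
0.0777 nats

Redundancy measures how far a source is from maximum entropy:
R = H_max - H(X)

Maximum entropy for 6 symbols: H_max = log_e(6) = 1.7918 nats
Actual entropy: H(X) = 1.7141 nats
Redundancy: R = 1.7918 - 1.7141 = 0.0777 nats

This redundancy represents potential for compression: the source could be compressed by 0.0777 nats per symbol.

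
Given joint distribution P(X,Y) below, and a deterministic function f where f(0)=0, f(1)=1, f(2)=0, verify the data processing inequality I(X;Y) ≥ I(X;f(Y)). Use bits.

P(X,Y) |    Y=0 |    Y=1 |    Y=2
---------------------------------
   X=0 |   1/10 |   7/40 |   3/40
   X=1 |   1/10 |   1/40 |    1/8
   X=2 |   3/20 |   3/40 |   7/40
I(X;Y) = 0.1082, I(X;f(Y)) = 0.1028, inequality holds: 0.1082 ≥ 0.1028

Data Processing Inequality: For any Markov chain X → Y → Z, we have I(X;Y) ≥ I(X;Z).

Here Z = f(Y) is a deterministic function of Y, forming X → Y → Z.

Original I(X;Y) = 0.1082 bits

After applying f:
P(X,Z) where Z=f(Y):
- P(X,Z=0) = P(X,Y=0) + P(X,Y=2)
- P(X,Z=1) = P(X,Y=1)

I(X;Z) = I(X;f(Y)) = 0.1028 bits

Verification: 0.1082 ≥ 0.1028 ✓

Information cannot be created by processing; the function f can only lose information about X.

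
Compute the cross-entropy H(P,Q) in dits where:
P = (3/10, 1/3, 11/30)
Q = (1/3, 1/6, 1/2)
0.5129 dits

Cross-entropy: H(P,Q) = -Σ p(x) log q(x)

Alternatively: H(P,Q) = H(P) + D_KL(P||Q)
H(P) = 0.4757 dits
D_KL(P||Q) = 0.0372 dits

H(P,Q) = 0.4757 + 0.0372 = 0.5129 dits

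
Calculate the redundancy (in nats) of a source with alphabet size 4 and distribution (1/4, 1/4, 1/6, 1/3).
0.0283 nats

Redundancy measures how far a source is from maximum entropy:
R = H_max - H(X)

Maximum entropy for 4 symbols: H_max = log_e(4) = 1.3863 nats
Actual entropy: H(X) = 1.3580 nats
Redundancy: R = 1.3863 - 1.3580 = 0.0283 nats

This redundancy represents potential for compression: the source could be compressed by 0.0283 nats per symbol.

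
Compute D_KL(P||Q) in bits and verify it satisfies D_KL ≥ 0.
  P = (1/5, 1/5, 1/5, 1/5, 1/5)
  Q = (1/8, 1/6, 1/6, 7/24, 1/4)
0.0676 bits

KL divergence satisfies the Gibbs inequality: D_KL(P||Q) ≥ 0 for all distributions P, Q.

D_KL(P||Q) = Σ p(x) log(p(x)/q(x))
Term by term:
  x=0: 1/5 × log_2[(1/5)/(1/8)] = 0.1356
  x=1: 1/5 × log_2[(1/5)/(1/6)] = 0.0526
  x=2: 1/5 × log_2[(1/5)/(1/6)] = 0.0526
  x=3: 1/5 × log_2[(1/5)/(7/24)] = -0.1089
  x=4: 1/5 × log_2[(1/5)/(1/4)] = -0.0644
D_KL(P||Q) = 0.0676 bits

D_KL(P||Q) = 0.0676 ≥ 0 ✓

This non-negativity is a fundamental property: relative entropy cannot be negative because it measures how different Q is from P.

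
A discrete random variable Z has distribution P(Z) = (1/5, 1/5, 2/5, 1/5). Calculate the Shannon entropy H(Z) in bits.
1.9219 bits

Shannon entropy is H(X) = -Σ p(x) log p(x).

For P = (1/5, 1/5, 2/5, 1/5):
H = -1/5 × log_2(1/5) -1/5 × log_2(1/5) -2/5 × log_2(2/5) -1/5 × log_2(1/5)
H = 1.9219 bits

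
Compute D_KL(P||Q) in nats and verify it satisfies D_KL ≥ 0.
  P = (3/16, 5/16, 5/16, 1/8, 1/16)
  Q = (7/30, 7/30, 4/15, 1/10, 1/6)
0.0664 nats

KL divergence satisfies the Gibbs inequality: D_KL(P||Q) ≥ 0 for all distributions P, Q.

D_KL(P||Q) = Σ p(x) log(p(x)/q(x))
Term by term:
  x=0: 3/16 × log_e[(3/16)/(7/30)] = -0.0410
  x=1: 5/16 × log_e[(5/16)/(7/30)] = 0.0913
  x=2: 5/16 × log_e[(5/16)/(4/15)] = 0.0496
  x=3: 1/8 × log_e[(1/8)/(1/10)] = 0.0279
  x=4: 1/16 × log_e[(1/16)/(1/6)] = -0.0613
D_KL(P||Q) = 0.0664 nats

D_KL(P||Q) = 0.0664 ≥ 0 ✓

This non-negativity is a fundamental property: relative entropy cannot be negative because it measures how different Q is from P.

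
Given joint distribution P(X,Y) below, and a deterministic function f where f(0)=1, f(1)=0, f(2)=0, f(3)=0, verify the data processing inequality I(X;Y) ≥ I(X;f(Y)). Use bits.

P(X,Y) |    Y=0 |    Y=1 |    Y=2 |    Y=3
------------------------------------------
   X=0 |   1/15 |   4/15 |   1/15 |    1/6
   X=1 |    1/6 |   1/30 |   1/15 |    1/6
I(X;Y) = 0.1681, I(X;f(Y)) = 0.0711, inequality holds: 0.1681 ≥ 0.0711

Data Processing Inequality: For any Markov chain X → Y → Z, we have I(X;Y) ≥ I(X;Z).

Here Z = f(Y) is a deterministic function of Y, forming X → Y → Z.

Original I(X;Y) = 0.1681 bits

After applying f:
P(X,Z) where Z=f(Y):
- P(X,Z=0) = P(X,Y=1) + P(X,Y=2) + P(X,Y=3)
- P(X,Z=1) = P(X,Y=0)

I(X;Z) = I(X;f(Y)) = 0.0711 bits

Verification: 0.1681 ≥ 0.0711 ✓

Information cannot be created by processing; the function f can only lose information about X.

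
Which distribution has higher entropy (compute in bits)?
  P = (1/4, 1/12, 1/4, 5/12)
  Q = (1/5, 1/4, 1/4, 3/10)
Q

Computing entropies in bits:
H(P) = 1.8250
H(Q) = 1.9855

Distribution Q has higher entropy.

Intuition: The distribution closer to uniform (more spread out) has higher entropy.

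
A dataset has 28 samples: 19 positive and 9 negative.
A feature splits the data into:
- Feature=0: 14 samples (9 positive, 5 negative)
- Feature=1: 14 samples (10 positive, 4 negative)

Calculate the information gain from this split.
0.0042 bits

Information Gain = H(Y) - H(Y|Feature)

Before split:
P(positive) = 19/28 = 0.6786
H(Y) = 0.9059 bits

After split:
Feature=0: H = 0.9403 bits (weight = 14/28)
Feature=1: H = 0.8631 bits (weight = 14/28)
H(Y|Feature) = (14/28)×0.9403 + (14/28)×0.8631 = 0.9017 bits

Information Gain = 0.9059 - 0.9017 = 0.0042 bits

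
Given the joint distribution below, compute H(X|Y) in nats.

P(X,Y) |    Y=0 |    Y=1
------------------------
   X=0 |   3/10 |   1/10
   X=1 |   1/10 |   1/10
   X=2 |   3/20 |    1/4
0.9950 nats

Using the chain rule: H(X|Y) = H(X,Y) - H(Y)

First, compute H(X,Y) = 1.6831 nats

Marginal P(Y) = (11/20, 9/20)
H(Y) = 0.6881 nats

H(X|Y) = H(X,Y) - H(Y) = 1.6831 - 0.6881 = 0.9950 nats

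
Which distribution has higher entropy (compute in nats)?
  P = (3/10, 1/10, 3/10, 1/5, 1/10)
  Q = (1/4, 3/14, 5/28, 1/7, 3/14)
Q

Computing entropies in nats:
H(P) = 1.5048
H(Q) = 1.5924

Distribution Q has higher entropy.

Intuition: The distribution closer to uniform (more spread out) has higher entropy.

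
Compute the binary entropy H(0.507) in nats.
0.6930 nats

The binary entropy function is:
H(p) = -p log(p) - (1-p) log(1-p)

H(0.507) = -0.507 × log_e(0.507) - 0.493 × log_e(0.493)
H(0.507) = 0.6930 nats

Note: Binary entropy is maximized at p=0.5 (H=1 bit) and minimized at p=0 or p=1 (H=0).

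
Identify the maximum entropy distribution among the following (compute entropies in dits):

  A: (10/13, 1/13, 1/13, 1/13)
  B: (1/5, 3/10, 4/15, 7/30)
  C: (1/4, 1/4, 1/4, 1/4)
C

For a discrete distribution over n outcomes, entropy is maximized by the uniform distribution.

Computing entropies:
H(A) = 0.3447 dits
H(B) = 0.5972 dits
H(C) = 0.6021 dits

The uniform distribution (where all probabilities equal 1/4) achieves the maximum entropy of log_10(4) = 0.6021 dits.

Distribution C has the highest entropy.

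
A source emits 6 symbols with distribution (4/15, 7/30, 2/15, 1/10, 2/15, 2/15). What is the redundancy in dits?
0.0276 dits

Redundancy measures how far a source is from maximum entropy:
R = H_max - H(X)

Maximum entropy for 6 symbols: H_max = log_10(6) = 0.7782 dits
Actual entropy: H(X) = 0.7506 dits
Redundancy: R = 0.7782 - 0.7506 = 0.0276 dits

This redundancy represents potential for compression: the source could be compressed by 0.0276 dits per symbol.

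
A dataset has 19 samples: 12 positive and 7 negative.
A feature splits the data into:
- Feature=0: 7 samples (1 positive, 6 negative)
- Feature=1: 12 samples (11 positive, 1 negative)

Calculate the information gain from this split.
0.4701 bits

Information Gain = H(Y) - H(Y|Feature)

Before split:
P(positive) = 12/19 = 0.6316
H(Y) = 0.9495 bits

After split:
Feature=0: H = 0.5917 bits (weight = 7/19)
Feature=1: H = 0.4138 bits (weight = 12/19)
H(Y|Feature) = (7/19)×0.5917 + (12/19)×0.4138 = 0.4793 bits

Information Gain = 0.9495 - 0.4793 = 0.4701 bits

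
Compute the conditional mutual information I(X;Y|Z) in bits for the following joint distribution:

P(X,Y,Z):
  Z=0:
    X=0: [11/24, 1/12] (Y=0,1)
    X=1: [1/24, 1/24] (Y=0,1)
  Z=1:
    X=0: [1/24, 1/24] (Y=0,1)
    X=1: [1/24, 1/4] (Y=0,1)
0.0630 bits

Conditional mutual information: I(X;Y|Z) = H(X|Z) + H(Y|Z) - H(X,Y|Z)

H(Z) = 0.9544
H(X,Z) = 1.5951 → H(X|Z) = 0.6406
H(Y,Z) = 1.6922 → H(Y|Z) = 0.7378
H(X,Y,Z) = 2.2698 → H(X,Y|Z) = 1.3154

I(X;Y|Z) = 0.6406 + 0.7378 - 1.3154 = 0.0630 bits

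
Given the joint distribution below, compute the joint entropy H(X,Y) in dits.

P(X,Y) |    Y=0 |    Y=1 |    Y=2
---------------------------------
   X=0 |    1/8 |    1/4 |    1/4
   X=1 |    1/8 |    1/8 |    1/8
0.7526 dits

Joint entropy is H(X,Y) = -Σ_{x,y} p(x,y) log p(x,y).

Summing over all non-zero entries:
H(X,Y) = -[1/8·log_10(1/8) + 1/4·log_10(1/4) + 1/4·log_10(1/4) + 1/8·log_10(1/8) + 1/8·log_10(1/8) + 1/8·log_10(1/8)]
H(X,Y) = 0.7526 dits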